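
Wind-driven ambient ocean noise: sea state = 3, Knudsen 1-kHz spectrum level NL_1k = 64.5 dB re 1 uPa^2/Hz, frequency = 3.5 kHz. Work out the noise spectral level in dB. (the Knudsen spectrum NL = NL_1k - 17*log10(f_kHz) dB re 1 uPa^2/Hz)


NL = NL_1k - 17*log10(f_kHz) = 64.5 - 17*log10(3.5) = 64.5 - (9.25) = 55.25

55.25 dB


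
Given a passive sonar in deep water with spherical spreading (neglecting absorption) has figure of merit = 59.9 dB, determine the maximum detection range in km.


0.99 km


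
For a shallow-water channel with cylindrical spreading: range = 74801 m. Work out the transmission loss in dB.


TL = 10*log10(74801) = 48.74

48.74 dB


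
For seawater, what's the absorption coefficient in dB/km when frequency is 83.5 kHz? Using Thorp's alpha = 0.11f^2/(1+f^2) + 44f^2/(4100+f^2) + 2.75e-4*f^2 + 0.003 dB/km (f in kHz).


29.737 dB/km


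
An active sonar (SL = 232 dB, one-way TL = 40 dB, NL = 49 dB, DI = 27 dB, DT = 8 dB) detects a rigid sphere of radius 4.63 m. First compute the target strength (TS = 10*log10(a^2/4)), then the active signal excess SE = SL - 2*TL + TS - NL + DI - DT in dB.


Step 1: TS = 10*log10(4.63^2/4) = 7.29 dB
Step 2: SE = SL - 2*TL + TS - NL + DI - DT = 232 - 2*40 + (7.29) - 49 + 27 - 8 = 129.29

129.29 dB


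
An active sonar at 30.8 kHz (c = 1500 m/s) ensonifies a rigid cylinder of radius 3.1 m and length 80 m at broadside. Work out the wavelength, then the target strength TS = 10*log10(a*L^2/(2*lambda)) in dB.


Step 1: lambda = c/f = 1500/30800 = 0.0487 m
Step 2: TS = 10*log10(a*L^2/(2*lambda)) = 10*log10(3.1*80^2/(2*0.0487)) = 53.09

53.09 dB


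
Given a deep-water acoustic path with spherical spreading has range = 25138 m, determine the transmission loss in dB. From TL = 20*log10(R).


TL = 20*log10(25138) = 88.01

88.01 dB


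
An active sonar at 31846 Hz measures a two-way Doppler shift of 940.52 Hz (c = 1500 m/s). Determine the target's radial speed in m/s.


From fd = 2*f*v/c, v = c*fd/(2*f) = 1500 * 940.52 / (2*31846) = 22.15

22.15 m/s


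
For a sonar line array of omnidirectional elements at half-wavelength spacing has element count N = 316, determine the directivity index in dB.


DI = 10*log10(316) = 25.0

25.0 dB


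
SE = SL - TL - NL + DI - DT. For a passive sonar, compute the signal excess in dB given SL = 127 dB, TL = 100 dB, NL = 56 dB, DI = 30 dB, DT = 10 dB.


-9 dB


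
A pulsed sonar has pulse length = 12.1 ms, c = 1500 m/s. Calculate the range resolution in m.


dR = c*tau/2 = 1500 * 12.1e-3 / 2 = 9.075

9.075 m


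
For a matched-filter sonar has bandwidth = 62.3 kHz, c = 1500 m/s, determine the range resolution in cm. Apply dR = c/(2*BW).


1.2 cm


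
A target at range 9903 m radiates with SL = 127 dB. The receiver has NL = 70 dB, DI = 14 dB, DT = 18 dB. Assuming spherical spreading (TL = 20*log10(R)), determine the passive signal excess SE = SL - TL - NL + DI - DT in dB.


Step 1: TL = 20*log10(9903) = 79.92 dB
Step 2: SE = 127 - 79.92 - 70 + 14 - 18 = -26.92

-26.92 dB


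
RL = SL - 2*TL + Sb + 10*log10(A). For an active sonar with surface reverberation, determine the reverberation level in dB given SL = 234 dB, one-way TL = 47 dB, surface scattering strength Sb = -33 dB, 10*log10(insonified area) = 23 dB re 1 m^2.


RL = SL - 2*TL + Sb + 10*log10(A) = 234 - 2*47 + (-33) + 23 = 130

130 dB


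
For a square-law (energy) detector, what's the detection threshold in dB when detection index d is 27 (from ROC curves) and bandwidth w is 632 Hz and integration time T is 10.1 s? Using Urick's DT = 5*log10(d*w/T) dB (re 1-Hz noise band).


DT = 5*log10(d*w/T) = 5*log10(27 * 632 / 10.1) = 5*log10(1689.5) = 16.14

16.14 dB


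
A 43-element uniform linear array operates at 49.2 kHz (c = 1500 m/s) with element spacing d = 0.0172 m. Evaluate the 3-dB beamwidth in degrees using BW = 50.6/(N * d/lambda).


Step 1: lambda = 1500/49200 = 0.03049 m
Step 2: d/lambda = 0.0172/0.03049 = 0.5641
Step 3: BW = 50.6/(N * d/lambda) = 50.6/(43 * 0.5641) = 2.09

2.09 deg


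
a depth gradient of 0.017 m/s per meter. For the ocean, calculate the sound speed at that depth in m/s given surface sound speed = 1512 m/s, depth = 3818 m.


1576.906 m/s


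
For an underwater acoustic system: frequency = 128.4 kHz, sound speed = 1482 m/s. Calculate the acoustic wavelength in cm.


1.15 cm


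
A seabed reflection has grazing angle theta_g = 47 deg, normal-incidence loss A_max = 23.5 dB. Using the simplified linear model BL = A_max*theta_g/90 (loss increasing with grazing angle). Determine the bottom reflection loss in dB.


BL = A_max * theta_g / 90 = 23.5 * 47 / 90 = 12.27

12.27 dB


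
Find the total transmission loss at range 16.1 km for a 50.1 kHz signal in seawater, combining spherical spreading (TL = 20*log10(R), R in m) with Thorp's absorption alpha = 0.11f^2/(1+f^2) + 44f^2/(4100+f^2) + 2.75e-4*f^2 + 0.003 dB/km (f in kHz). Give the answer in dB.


Step 1 (Thorp): alpha = 0.11*2510.01/(1+2510.01) + 44*2510.01/(4100+2510.01) + 2.75e-4*2510.01 + 0.003 = 17.5113 dB/km
Step 2: TL_spread = 20*log10(16100) = 84.14 dB
Step 3: TL_abs = alpha*R = 17.5113 * 16.1 = 281.93 dB
Step 4: TL_total = 84.14 + 281.93 = 366.07

366.07 dB


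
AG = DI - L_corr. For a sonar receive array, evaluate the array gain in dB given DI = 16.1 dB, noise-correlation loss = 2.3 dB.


13.8 dB


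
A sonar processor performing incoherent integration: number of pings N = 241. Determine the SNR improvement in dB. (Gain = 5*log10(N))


11.91 dB


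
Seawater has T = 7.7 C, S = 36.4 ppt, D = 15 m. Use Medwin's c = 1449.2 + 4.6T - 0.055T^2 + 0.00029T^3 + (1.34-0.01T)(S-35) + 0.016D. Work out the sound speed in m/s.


c = 1449.2 + 4.6*7.7 - 0.055*7.7^2 + 0.00029*7.7^3 + (1.34 - 0.01*7.7)*(36.4 - 35) + 0.016*15 = 1483.5

1483.5 m/s


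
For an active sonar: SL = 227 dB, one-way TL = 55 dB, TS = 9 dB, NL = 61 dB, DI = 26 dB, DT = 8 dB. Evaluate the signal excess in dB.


83 dB


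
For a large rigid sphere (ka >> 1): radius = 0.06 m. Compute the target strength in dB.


TS = 10*log10(0.06^2 / 4) = 10*log10(0.0009) = -30.46

-30.46 dB


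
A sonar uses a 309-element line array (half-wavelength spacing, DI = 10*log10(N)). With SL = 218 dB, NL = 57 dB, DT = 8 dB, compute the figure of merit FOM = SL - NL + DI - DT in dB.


Step 1: DI = 10*log10(309) = 24.9 dB
Step 2: FOM = SL - NL + DI - DT = 218 - 57 + 24.9 - 8 = 177.9

177.9 dB


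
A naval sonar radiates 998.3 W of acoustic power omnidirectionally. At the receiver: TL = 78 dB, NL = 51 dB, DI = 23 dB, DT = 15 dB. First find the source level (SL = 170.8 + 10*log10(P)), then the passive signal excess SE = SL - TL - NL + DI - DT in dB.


Step 1: SL = 170.8 + 10*log10(998.3) = 200.79 dB
Step 2: SE = SL - TL - NL + DI - DT = 200.79 - 78 - 51 + 23 - 15 = 79.79

79.79 dB


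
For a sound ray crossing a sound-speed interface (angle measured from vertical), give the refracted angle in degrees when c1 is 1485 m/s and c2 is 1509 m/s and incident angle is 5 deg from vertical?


sin(theta2) = (c2/c1)*sin(theta1) = (1509/1485)*sin(5 deg) = 0.08856
theta2 = arcsin(0.08856) = 5.08

5.08 deg


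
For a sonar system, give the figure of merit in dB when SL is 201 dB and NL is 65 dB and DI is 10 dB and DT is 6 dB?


FOM = SL - NL + DI - DT = 201 - 65 + 10 - 6 = 140

140 dB


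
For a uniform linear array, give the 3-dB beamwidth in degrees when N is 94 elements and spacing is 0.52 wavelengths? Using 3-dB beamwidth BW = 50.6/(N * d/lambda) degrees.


1.04 deg


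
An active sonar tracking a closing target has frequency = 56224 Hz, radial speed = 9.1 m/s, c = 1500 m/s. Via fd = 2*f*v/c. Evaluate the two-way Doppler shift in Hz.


fd = 2*f*v/c = 2 * 56224 * 9.1 / 1500 = 682.18

682.18 Hz


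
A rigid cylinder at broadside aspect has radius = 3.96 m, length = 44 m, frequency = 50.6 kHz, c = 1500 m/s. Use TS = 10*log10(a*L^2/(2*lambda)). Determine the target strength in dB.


lambda = 1500/50600 = 0.02964 m
TS = 10*log10(3.96*44^2/(2*0.02964)) = 51.12

51.12 dB


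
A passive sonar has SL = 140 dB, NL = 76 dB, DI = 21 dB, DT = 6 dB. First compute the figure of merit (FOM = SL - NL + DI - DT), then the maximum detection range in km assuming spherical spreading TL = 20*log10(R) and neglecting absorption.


Step 1: FOM = SL - NL + DI - DT = 140 - 76 + 21 - 6 = 79 dB
Step 2: at max range FOM = TL = 20*log10(R), so R = 10^(79/20) = 8912.51 m = 8.91 km

8.91 km


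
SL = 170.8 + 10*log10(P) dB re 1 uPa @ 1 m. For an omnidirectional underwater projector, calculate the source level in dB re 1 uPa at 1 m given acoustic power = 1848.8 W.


203.47 dB


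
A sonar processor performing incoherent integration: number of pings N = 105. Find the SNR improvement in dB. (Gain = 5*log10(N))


10.11 dB


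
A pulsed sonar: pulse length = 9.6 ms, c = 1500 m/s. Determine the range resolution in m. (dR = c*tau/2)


dR = c*tau/2 = 1500 * 9.6e-3 / 2 = 7.2

7.2 m


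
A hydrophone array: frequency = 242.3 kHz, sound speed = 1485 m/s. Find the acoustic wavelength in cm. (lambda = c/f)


lambda = c/f = 1485 / 242300 = 0.0061 m = 0.61 cm

0.61 cm


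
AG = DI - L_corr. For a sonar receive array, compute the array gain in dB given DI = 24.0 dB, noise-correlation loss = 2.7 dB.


AG = DI - L_corr = 24.0 - 2.7 = 21.3

21.3 dB


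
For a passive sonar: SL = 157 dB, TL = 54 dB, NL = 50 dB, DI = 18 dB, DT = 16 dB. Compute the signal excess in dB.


55 dB


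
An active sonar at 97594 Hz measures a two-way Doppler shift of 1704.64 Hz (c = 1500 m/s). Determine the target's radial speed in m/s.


13.1 m/s


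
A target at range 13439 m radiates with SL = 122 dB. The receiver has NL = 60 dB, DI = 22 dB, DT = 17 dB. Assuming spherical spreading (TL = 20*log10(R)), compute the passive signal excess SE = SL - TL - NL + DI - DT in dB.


-15.57 dB


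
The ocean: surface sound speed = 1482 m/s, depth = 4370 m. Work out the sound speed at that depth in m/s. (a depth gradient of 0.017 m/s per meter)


c = 1482 + 0.017 * 4370 = 1556.29

1556.29 m/s


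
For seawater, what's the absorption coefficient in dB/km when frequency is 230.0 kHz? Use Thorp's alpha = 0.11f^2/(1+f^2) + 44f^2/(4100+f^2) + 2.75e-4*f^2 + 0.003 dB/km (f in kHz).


f^2 = 52900.0
alpha = 0.11*52900.0/(1+52900.0) + 44*52900.0/(4100+52900.0) + 2.75e-4*52900.0 + 0.003 = 55.496

55.496 dB/km


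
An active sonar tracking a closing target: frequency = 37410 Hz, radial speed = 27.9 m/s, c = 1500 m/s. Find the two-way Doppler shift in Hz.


fd = 2*f*v/c = 2 * 37410 * 27.9 / 1500 = 1391.65

1391.65 Hz


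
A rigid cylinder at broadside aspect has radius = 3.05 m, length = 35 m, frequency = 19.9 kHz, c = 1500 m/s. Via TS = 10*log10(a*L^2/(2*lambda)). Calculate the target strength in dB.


lambda = 1500/19900 = 0.07538 m
TS = 10*log10(3.05*35^2/(2*0.07538)) = 43.94

43.94 dB


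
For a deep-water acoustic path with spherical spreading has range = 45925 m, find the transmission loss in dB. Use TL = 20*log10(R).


TL = 20*log10(45925) = 93.24

93.24 dB


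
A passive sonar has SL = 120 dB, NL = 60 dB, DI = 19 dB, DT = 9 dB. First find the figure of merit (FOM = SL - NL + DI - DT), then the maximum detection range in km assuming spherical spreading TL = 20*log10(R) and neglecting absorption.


Step 1: FOM = SL - NL + DI - DT = 120 - 60 + 19 - 9 = 70 dB
Step 2: at max range FOM = TL = 20*log10(R), so R = 10^(70/20) = 3162.28 m = 3.16 km

3.16 km


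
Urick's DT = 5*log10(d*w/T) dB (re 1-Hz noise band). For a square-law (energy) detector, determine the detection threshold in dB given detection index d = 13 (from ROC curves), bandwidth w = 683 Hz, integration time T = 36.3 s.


DT = 5*log10(d*w/T) = 5*log10(13 * 683 / 36.3) = 5*log10(244.6) = 11.94

11.94 dB


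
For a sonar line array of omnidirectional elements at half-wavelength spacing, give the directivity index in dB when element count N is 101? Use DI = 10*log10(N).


DI = 10*log10(101) = 20.04

20.04 dB


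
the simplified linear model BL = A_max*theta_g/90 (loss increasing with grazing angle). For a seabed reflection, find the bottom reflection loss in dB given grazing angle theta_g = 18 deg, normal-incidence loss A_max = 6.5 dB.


BL = A_max * theta_g / 90 = 6.5 * 18 / 90 = 1.3

1.3 dB


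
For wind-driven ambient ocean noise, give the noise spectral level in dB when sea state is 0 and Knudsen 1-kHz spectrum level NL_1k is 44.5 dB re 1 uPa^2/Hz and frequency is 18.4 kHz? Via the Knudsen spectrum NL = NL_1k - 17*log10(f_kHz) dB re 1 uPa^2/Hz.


NL = NL_1k - 17*log10(f_kHz) = 44.5 - 17*log10(18.4) = 44.5 - (21.5) = 23.0

23.0 dB


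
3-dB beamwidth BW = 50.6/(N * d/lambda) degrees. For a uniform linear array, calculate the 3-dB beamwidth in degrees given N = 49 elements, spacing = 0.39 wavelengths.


BW = 50.6 / (49 * 0.39) = 50.6 / 19.11 = 2.65

2.65 deg


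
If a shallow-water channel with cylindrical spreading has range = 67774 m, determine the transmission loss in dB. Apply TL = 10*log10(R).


TL = 10*log10(67774) = 48.31

48.31 dB


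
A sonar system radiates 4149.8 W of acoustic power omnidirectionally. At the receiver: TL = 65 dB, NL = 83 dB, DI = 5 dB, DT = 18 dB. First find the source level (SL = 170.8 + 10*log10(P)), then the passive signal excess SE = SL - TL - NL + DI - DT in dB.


Step 1: SL = 170.8 + 10*log10(4149.8) = 206.98 dB
Step 2: SE = SL - TL - NL + DI - DT = 206.98 - 65 - 83 + 5 - 18 = 45.98

45.98 dB


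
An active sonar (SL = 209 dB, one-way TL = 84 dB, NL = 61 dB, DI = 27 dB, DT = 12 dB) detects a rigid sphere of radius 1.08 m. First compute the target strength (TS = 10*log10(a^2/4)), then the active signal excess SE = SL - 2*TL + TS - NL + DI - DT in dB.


Step 1: TS = 10*log10(1.08^2/4) = -5.35 dB
Step 2: SE = SL - 2*TL + TS - NL + DI - DT = 209 - 2*84 + (-5.35) - 61 + 27 - 12 = -10.35

-10.35 dB


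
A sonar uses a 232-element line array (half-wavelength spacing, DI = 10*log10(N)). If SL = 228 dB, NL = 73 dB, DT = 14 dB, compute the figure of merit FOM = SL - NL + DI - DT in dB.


Step 1: DI = 10*log10(232) = 23.65 dB
Step 2: FOM = SL - NL + DI - DT = 228 - 73 + 23.65 - 14 = 164.65

164.65 dB


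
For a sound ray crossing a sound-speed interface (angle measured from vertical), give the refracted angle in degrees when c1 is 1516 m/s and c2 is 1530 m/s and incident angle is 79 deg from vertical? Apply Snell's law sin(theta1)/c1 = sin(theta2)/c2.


sin(theta2) = (c2/c1)*sin(theta1) = (1530/1516)*sin(79 deg) = 0.99069
theta2 = arcsin(0.99069) = 82.18

82.18 deg


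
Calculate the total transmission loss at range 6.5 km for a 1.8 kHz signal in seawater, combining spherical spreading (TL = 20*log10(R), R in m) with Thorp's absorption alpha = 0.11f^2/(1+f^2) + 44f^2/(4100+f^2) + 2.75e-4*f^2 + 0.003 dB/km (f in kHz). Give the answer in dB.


Step 1 (Thorp): alpha = 0.11*3.24/(1+3.24) + 44*3.24/(4100+3.24) + 2.75e-4*3.24 + 0.003 = 0.1227 dB/km
Step 2: TL_spread = 20*log10(6500) = 76.26 dB
Step 3: TL_abs = alpha*R = 0.1227 * 6.5 = 0.8 dB
Step 4: TL_total = 76.26 + 0.8 = 77.06

77.06 dB


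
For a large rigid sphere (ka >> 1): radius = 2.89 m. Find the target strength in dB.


3.2 dB


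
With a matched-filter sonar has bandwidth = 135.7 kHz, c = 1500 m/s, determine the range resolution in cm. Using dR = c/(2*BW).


0.55 cm


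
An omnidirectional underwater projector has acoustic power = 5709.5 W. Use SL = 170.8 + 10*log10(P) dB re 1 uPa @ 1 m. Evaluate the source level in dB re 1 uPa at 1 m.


SL = 170.8 + 10*log10(5709.5) = 170.8 + 37.57 = 208.37

208.37 dB


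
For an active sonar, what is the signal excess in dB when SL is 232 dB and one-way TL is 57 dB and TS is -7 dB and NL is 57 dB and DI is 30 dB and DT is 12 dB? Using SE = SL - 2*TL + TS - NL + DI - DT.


SE = SL - 2*TL + TS - NL + DI - DT = 232 - 2*57 + (-7) - 57 + 30 - 12 = 72

72 dB


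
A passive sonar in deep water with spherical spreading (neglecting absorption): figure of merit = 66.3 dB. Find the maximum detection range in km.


At max range FOM = TL, so 20*log10(R) = 66.3
R = 10^(66.3/20) = 2065.38 m = 2.07 km

2.07 km


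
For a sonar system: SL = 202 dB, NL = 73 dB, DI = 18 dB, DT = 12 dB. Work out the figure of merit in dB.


FOM = SL - NL + DI - DT = 202 - 73 + 18 - 12 = 135

135 dB


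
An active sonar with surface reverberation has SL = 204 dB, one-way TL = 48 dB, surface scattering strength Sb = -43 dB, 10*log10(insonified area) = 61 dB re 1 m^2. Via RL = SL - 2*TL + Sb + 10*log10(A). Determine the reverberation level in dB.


RL = SL - 2*TL + Sb + 10*log10(A) = 204 - 2*48 + (-43) + 61 = 126

126 dB


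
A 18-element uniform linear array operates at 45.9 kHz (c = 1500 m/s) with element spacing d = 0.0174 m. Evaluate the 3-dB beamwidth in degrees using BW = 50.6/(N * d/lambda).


5.28 deg


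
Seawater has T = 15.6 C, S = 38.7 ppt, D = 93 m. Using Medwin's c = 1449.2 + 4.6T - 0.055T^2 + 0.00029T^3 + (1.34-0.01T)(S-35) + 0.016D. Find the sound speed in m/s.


1514.54 m/s


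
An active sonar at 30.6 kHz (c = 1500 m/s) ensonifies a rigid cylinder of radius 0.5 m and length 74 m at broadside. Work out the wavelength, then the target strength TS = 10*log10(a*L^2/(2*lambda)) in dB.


Step 1: lambda = c/f = 1500/30600 = 0.04902 m
Step 2: TS = 10*log10(a*L^2/(2*lambda)) = 10*log10(0.5*74^2/(2*0.04902)) = 44.46

44.46 dB


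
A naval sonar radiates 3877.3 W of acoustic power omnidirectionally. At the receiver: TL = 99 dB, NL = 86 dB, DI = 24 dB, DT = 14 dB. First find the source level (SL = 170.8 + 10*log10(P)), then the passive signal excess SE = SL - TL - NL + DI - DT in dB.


Step 1: SL = 170.8 + 10*log10(3877.3) = 206.69 dB
Step 2: SE = SL - TL - NL + DI - DT = 206.69 - 99 - 86 + 24 - 14 = 31.69

31.69 dB


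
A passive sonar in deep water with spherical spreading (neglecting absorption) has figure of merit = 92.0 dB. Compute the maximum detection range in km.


39.81 km


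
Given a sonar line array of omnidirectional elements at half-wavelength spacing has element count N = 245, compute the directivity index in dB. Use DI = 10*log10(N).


DI = 10*log10(245) = 23.89

23.89 dB


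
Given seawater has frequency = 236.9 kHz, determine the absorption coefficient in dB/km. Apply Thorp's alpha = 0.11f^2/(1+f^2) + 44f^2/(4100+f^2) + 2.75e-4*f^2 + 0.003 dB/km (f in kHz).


f^2 = 56121.61
alpha = 0.11*56121.61/(1+56121.61) + 44*56121.61/(4100+56121.61) + 2.75e-4*56121.61 + 0.003 = 56.551

56.551 dB/km


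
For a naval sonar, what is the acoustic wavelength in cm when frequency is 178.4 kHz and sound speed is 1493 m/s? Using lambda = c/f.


0.84 cm


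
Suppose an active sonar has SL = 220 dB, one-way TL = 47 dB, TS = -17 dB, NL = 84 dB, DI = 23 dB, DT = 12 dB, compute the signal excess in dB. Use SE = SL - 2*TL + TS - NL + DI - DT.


SE = SL - 2*TL + TS - NL + DI - DT = 220 - 2*47 + (-17) - 84 + 23 - 12 = 36

36 dB


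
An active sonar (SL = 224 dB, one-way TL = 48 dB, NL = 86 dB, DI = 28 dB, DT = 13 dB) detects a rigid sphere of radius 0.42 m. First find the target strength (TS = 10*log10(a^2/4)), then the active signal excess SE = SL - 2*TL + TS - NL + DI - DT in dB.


Step 1: TS = 10*log10(0.42^2/4) = -13.56 dB
Step 2: SE = SL - 2*TL + TS - NL + DI - DT = 224 - 2*48 + (-13.56) - 86 + 28 - 13 = 43.44

43.44 dB


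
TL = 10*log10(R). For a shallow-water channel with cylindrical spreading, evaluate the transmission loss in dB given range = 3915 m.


35.93 dB


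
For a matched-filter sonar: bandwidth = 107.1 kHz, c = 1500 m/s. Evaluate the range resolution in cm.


dR = c/(2*BW) = 1500 / (2 * 107.1e3) = 0.007 m = 0.7 cm

0.7 cm


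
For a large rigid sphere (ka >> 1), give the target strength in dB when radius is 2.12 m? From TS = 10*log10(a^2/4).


0.51 dB


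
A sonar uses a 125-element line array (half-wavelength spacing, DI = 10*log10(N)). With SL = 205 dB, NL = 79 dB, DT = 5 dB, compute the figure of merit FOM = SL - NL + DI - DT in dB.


Step 1: DI = 10*log10(125) = 20.97 dB
Step 2: FOM = SL - NL + DI - DT = 205 - 79 + 20.97 - 5 = 141.97

141.97 dB


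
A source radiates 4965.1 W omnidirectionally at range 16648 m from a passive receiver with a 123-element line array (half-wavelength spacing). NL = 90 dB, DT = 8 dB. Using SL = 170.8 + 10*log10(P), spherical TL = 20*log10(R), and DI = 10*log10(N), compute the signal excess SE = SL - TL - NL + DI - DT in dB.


Step 1: SL = 170.8 + 10*log10(4965.1) = 207.76 dB
Step 2: TL = 20*log10(16648) = 84.43 dB
Step 3: DI = 10*log10(123) = 20.9 dB
Step 4: SE = SL - TL - NL + DI - DT = 207.76 - 84.43 - 90 + 20.9 - 8 = 46.23

46.23 dB


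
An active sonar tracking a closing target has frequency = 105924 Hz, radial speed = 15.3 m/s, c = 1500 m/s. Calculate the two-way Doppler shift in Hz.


2160.85 Hz


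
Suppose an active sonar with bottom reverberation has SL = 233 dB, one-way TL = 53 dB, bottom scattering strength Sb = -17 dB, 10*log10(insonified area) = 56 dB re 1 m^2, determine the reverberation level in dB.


RL = SL - 2*TL + Sb + 10*log10(A) = 233 - 2*53 + (-17) + 56 = 166

166 dB


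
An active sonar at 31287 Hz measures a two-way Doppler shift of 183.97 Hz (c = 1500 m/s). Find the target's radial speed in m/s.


From fd = 2*f*v/c, v = c*fd/(2*f) = 1500 * 183.97 / (2*31287) = 4.41

4.41 m/s


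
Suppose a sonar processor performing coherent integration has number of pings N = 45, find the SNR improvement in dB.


Gain = 10*log10(45) = 16.53

16.53 dB


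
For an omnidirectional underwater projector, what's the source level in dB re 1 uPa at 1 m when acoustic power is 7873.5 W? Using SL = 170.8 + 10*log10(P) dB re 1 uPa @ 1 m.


SL = 170.8 + 10*log10(7873.5) = 170.8 + 38.96 = 209.76

209.76 dB


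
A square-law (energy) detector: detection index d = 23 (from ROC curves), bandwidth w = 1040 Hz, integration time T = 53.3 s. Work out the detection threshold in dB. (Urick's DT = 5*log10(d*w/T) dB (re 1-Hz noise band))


DT = 5*log10(d*w/T) = 5*log10(23 * 1040 / 53.3) = 5*log10(448.78) = 13.26

13.26 dB


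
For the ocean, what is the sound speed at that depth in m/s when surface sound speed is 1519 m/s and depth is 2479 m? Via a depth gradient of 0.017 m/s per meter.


1561.143 m/s


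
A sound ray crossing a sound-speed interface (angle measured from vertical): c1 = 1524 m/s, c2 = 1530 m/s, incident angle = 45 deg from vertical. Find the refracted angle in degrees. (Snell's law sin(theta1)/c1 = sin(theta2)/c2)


45.23 deg


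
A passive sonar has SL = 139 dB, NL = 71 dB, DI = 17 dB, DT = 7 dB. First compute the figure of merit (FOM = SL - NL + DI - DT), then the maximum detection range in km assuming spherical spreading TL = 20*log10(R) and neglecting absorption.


Step 1: FOM = SL - NL + DI - DT = 139 - 71 + 17 - 7 = 78 dB
Step 2: at max range FOM = TL = 20*log10(R), so R = 10^(78/20) = 7943.28 m = 7.94 km

7.94 km


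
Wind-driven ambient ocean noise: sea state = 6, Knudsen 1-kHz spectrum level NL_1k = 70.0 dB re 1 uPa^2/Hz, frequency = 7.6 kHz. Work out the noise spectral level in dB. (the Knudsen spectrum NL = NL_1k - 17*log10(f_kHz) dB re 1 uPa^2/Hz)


NL = NL_1k - 17*log10(f_kHz) = 70.0 - 17*log10(7.6) = 70.0 - (14.97) = 55.03

55.03 dB


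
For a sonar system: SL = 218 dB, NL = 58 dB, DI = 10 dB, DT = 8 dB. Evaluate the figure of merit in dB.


FOM = SL - NL + DI - DT = 218 - 58 + 10 - 8 = 162

162 dB


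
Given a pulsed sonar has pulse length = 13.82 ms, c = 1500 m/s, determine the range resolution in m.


dR = c*tau/2 = 1500 * 13.82e-3 / 2 = 10.365

10.365 m


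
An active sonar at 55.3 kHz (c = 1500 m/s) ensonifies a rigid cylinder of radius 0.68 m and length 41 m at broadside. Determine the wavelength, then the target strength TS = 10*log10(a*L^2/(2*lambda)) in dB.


Step 1: lambda = c/f = 1500/55300 = 0.02712 m
Step 2: TS = 10*log10(a*L^2/(2*lambda)) = 10*log10(0.68*41^2/(2*0.02712)) = 43.24

43.24 dB


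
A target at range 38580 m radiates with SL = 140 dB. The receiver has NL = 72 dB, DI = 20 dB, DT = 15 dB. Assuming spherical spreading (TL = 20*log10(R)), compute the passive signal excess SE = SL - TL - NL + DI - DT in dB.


Step 1: TL = 20*log10(38580) = 91.73 dB
Step 2: SE = 140 - 91.73 - 72 + 20 - 15 = -18.73

-18.73 dB


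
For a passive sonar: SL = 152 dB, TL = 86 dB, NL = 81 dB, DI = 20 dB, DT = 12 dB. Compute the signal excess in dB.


SE = SL - TL - NL + DI - DT = 152 - 86 - 81 + 20 - 12 = -7

-7 dB


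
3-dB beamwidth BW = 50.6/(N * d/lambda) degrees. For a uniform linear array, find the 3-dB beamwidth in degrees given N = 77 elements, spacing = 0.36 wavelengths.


BW = 50.6 / (77 * 0.36) = 50.6 / 27.72 = 1.83

1.83 deg


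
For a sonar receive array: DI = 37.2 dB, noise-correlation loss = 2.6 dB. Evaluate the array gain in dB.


AG = DI - L_corr = 37.2 - 2.6 = 34.6

34.6 dB


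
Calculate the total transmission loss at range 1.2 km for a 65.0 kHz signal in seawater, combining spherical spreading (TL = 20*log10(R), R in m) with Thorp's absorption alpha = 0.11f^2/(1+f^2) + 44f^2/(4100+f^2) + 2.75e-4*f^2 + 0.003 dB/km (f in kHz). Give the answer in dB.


Step 1 (Thorp): alpha = 0.11*4225.0/(1+4225.0) + 44*4225.0/(4100+4225.0) + 2.75e-4*4225.0 + 0.003 = 23.6052 dB/km
Step 2: TL_spread = 20*log10(1200) = 61.58 dB
Step 3: TL_abs = alpha*R = 23.6052 * 1.2 = 28.33 dB
Step 4: TL_total = 61.58 + 28.33 = 89.91

89.91 dB


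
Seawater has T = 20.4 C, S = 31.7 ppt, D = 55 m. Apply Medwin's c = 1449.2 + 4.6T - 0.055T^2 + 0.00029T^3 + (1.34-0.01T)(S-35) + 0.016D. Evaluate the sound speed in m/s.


c = 1449.2 + 4.6*20.4 - 0.055*20.4^2 + 0.00029*20.4^3 + (1.34 - 0.01*20.4)*(31.7 - 35) + 0.016*55 = 1519.74

1519.74 m/s


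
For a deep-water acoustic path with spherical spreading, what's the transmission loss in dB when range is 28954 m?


TL = 20*log10(28954) = 89.23

89.23 dB


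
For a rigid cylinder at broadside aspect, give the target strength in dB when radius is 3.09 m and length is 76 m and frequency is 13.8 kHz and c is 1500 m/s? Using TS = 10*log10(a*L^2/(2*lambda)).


lambda = 1500/13800 = 0.1087 m
TS = 10*log10(3.09*76^2/(2*0.1087)) = 49.14

49.14 dB


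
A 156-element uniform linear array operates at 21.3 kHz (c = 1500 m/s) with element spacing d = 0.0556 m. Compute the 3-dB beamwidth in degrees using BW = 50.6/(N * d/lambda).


0.41 deg


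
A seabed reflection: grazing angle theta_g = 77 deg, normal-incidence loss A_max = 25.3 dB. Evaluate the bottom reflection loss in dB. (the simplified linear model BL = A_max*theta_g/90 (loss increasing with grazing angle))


BL = A_max * theta_g / 90 = 25.3 * 77 / 90 = 21.65

21.65 dB


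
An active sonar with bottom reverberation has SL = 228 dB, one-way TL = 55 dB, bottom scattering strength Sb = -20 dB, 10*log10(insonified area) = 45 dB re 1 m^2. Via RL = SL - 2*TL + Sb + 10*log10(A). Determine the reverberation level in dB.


RL = SL - 2*TL + Sb + 10*log10(A) = 228 - 2*55 + (-20) + 45 = 143

143 dB


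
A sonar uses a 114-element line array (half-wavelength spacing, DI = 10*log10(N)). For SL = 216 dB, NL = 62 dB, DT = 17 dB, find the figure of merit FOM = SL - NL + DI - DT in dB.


Step 1: DI = 10*log10(114) = 20.57 dB
Step 2: FOM = SL - NL + DI - DT = 216 - 62 + 20.57 - 17 = 157.57

157.57 dB


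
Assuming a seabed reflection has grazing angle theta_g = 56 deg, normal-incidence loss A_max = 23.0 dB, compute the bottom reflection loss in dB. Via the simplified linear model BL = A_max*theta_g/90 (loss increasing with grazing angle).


BL = A_max * theta_g / 90 = 23.0 * 56 / 90 = 14.31

14.31 dB


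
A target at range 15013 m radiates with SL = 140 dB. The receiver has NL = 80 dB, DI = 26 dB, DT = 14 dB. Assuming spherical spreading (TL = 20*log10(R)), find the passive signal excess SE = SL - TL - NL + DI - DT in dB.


Step 1: TL = 20*log10(15013) = 83.53 dB
Step 2: SE = 140 - 83.53 - 80 + 26 - 14 = -11.53

-11.53 dB


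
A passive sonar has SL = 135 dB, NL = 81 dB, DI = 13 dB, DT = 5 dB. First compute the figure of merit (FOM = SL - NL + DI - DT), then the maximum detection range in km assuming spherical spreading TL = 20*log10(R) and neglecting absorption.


Step 1: FOM = SL - NL + DI - DT = 135 - 81 + 13 - 5 = 62 dB
Step 2: at max range FOM = TL = 20*log10(R), so R = 10^(62/20) = 1258.93 m = 1.26 km

1.26 km


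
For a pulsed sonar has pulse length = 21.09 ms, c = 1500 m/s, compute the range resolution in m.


dR = c*tau/2 = 1500 * 21.09e-3 / 2 = 15.8175

15.8175 m


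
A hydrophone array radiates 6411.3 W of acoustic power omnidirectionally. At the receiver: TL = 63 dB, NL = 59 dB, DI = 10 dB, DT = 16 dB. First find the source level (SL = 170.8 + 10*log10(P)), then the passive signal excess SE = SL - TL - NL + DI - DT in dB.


Step 1: SL = 170.8 + 10*log10(6411.3) = 208.87 dB
Step 2: SE = SL - TL - NL + DI - DT = 208.87 - 63 - 59 + 10 - 16 = 80.87

80.87 dB


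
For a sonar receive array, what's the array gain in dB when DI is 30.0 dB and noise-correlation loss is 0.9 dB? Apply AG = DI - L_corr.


AG = DI - L_corr = 30.0 - 0.9 = 29.1

29.1 dB


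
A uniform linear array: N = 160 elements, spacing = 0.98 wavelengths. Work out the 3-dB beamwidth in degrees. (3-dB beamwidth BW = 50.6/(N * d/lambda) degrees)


BW = 50.6 / (160 * 0.98) = 50.6 / 156.8 = 0.32

0.32 deg


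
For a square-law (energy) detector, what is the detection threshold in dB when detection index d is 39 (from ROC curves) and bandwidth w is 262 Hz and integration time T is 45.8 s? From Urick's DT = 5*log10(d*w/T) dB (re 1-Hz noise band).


11.74 dB


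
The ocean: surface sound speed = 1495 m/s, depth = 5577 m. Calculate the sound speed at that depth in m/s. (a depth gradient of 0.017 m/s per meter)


1589.809 m/s


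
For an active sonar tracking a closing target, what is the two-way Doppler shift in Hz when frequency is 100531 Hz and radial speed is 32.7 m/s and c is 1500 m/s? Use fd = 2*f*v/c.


fd = 2*f*v/c = 2 * 100531 * 32.7 / 1500 = 4383.15

4383.15 Hz


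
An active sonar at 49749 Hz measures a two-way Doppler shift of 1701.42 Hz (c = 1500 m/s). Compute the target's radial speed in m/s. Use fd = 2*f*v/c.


From fd = 2*f*v/c, v = c*fd/(2*f) = 1500 * 1701.42 / (2*49749) = 25.65

25.65 m/s


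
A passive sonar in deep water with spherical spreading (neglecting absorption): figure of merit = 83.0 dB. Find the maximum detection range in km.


At max range FOM = TL, so 20*log10(R) = 83.0
R = 10^(83.0/20) = 14125.38 m = 14.13 km

14.13 km


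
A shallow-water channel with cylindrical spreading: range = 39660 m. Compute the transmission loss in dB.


TL = 10*log10(39660) = 45.98

45.98 dB


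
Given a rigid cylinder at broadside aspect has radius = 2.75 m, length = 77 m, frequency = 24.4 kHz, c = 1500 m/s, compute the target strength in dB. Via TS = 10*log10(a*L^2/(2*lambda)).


51.23 dB


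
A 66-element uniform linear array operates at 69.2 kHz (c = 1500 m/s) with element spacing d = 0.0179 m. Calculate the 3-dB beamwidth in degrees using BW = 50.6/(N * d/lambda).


Step 1: lambda = 1500/69200 = 0.02168 m
Step 2: d/lambda = 0.0179/0.02168 = 0.8256
Step 3: BW = 50.6/(N * d/lambda) = 50.6/(66 * 0.8256) = 0.93

0.93 deg


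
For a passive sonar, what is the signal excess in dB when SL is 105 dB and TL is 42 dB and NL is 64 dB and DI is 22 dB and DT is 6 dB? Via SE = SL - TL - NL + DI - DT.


SE = SL - TL - NL + DI - DT = 105 - 42 - 64 + 22 - 6 = 15

15 dB


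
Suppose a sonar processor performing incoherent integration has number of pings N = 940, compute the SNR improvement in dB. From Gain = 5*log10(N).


Gain = 5*log10(940) = 14.87

14.87 dB


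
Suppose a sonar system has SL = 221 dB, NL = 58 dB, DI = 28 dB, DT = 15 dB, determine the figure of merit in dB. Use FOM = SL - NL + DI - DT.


FOM = SL - NL + DI - DT = 221 - 58 + 28 - 15 = 176

176 dB


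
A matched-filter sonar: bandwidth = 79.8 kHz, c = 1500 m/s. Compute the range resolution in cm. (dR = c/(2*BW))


0.94 cm


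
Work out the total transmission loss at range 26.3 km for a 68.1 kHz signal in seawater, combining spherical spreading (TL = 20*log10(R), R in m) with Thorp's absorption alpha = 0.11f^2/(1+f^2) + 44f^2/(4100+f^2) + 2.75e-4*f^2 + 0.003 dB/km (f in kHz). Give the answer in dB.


739.11 dB


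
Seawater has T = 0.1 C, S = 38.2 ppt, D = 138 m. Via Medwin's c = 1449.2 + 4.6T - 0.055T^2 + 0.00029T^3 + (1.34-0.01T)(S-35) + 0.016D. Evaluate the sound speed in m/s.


c = 1449.2 + 4.6*0.1 - 0.055*0.1^2 + 0.00029*0.1^3 + (1.34 - 0.01*0.1)*(38.2 - 35) + 0.016*138 = 1456.15

1456.15 m/s


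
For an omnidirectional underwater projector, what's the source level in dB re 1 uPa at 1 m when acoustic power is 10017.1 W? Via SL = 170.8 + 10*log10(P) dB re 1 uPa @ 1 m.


SL = 170.8 + 10*log10(10017.1) = 170.8 + 40.01 = 210.81

210.81 dB


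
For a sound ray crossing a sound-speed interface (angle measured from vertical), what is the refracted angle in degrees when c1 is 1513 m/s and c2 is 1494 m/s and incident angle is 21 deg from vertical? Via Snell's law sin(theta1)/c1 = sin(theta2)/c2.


sin(theta2) = (c2/c1)*sin(theta1) = (1494/1513)*sin(21 deg) = 0.35387
theta2 = arcsin(0.35387) = 20.72

20.72 deg


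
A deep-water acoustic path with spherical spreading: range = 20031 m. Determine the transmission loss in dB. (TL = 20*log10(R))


86.03 dB


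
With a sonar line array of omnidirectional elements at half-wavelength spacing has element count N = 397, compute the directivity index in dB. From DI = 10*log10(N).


DI = 10*log10(397) = 25.99

25.99 dB


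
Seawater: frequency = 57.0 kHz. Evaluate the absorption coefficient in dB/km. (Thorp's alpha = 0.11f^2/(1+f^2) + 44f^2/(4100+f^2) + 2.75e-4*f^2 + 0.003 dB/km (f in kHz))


f^2 = 3249.0
alpha = 0.11*3249.0/(1+3249.0) + 44*3249.0/(4100+3249.0) + 2.75e-4*3249.0 + 0.003 = 20.459

20.459 dB/km


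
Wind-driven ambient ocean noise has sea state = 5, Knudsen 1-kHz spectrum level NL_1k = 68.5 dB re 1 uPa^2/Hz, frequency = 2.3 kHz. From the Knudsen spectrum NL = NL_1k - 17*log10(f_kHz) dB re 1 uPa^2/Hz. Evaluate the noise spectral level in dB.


NL = NL_1k - 17*log10(f_kHz) = 68.5 - 17*log10(2.3) = 68.5 - (6.15) = 62.35

62.35 dB


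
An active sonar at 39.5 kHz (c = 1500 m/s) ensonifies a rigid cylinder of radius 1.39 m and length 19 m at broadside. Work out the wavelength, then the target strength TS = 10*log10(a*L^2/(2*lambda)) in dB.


Step 1: lambda = c/f = 1500/39500 = 0.03797 m
Step 2: TS = 10*log10(a*L^2/(2*lambda)) = 10*log10(1.39*19^2/(2*0.03797)) = 38.2

38.2 dB


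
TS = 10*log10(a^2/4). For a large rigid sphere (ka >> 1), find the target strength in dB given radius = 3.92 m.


TS = 10*log10(3.92^2 / 4) = 10*log10(3.8416) = 5.85

5.85 dB


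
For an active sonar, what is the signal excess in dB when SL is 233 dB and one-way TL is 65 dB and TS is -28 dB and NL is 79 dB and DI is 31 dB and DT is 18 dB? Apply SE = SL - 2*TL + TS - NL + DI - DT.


SE = SL - 2*TL + TS - NL + DI - DT = 233 - 2*65 + (-28) - 79 + 31 - 18 = 9

9 dB


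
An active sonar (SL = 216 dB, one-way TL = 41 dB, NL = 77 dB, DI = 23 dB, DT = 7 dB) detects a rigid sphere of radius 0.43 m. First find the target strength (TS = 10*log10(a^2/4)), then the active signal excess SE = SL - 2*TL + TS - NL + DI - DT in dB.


Step 1: TS = 10*log10(0.43^2/4) = -13.35 dB
Step 2: SE = SL - 2*TL + TS - NL + DI - DT = 216 - 2*41 + (-13.35) - 77 + 23 - 7 = 59.65

59.65 dB


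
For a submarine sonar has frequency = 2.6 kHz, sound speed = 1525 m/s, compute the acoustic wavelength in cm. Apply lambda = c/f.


lambda = c/f = 1525 / 2600 = 0.5865 m = 58.65 cm

58.65 cm


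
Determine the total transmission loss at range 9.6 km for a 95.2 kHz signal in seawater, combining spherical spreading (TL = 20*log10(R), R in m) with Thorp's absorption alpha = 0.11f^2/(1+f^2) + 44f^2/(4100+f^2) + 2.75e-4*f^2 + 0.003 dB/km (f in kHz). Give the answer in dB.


Step 1 (Thorp): alpha = 0.11*9063.04/(1+9063.04) + 44*9063.04/(4100+9063.04) + 2.75e-4*9063.04 + 0.003 = 32.9003 dB/km
Step 2: TL_spread = 20*log10(9600) = 79.65 dB
Step 3: TL_abs = alpha*R = 32.9003 * 9.6 = 315.84 dB
Step 4: TL_total = 79.65 + 315.84 = 395.49

395.49 dB


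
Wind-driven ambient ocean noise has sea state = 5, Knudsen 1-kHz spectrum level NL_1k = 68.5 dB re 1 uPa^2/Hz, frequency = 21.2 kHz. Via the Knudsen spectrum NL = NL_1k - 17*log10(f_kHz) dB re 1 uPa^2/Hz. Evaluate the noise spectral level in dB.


45.95 dB


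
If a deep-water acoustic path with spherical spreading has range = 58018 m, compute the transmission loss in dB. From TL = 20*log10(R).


TL = 20*log10(58018) = 95.27

95.27 dB


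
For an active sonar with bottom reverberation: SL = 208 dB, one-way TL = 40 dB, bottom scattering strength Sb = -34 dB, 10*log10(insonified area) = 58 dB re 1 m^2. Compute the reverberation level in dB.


RL = SL - 2*TL + Sb + 10*log10(A) = 208 - 2*40 + (-34) + 58 = 152

152 dB


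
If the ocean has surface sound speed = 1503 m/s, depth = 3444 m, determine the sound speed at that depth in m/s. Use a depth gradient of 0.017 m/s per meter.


c = 1503 + 0.017 * 3444 = 1561.548

1561.548 m/s


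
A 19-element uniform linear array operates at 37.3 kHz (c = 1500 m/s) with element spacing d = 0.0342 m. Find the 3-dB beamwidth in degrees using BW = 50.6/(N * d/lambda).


Step 1: lambda = 1500/37300 = 0.04021 m
Step 2: d/lambda = 0.0342/0.04021 = 0.8505
Step 3: BW = 50.6/(N * d/lambda) = 50.6/(19 * 0.8505) = 3.13

3.13 deg


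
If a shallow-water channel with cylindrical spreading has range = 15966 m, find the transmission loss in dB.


42.03 dB


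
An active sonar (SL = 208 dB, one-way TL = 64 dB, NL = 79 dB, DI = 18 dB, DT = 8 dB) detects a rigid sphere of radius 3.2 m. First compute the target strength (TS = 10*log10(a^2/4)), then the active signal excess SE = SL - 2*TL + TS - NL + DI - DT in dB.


Step 1: TS = 10*log10(3.2^2/4) = 4.08 dB
Step 2: SE = SL - 2*TL + TS - NL + DI - DT = 208 - 2*64 + (4.08) - 79 + 18 - 8 = 15.08

15.08 dB


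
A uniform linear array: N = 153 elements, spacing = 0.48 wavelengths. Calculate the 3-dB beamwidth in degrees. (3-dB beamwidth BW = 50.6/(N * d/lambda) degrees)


BW = 50.6 / (153 * 0.48) = 50.6 / 73.44 = 0.69

0.69 deg


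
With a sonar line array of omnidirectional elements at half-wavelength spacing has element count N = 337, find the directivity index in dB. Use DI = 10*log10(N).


DI = 10*log10(337) = 25.28

25.28 dB


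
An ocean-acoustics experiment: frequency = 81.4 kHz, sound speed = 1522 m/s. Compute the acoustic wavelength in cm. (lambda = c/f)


lambda = c/f = 1522 / 81400 = 0.0187 m = 1.87 cm

1.87 cm


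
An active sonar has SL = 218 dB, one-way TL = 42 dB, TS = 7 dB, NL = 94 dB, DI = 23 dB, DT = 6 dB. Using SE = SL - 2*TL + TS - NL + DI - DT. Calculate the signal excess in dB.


SE = SL - 2*TL + TS - NL + DI - DT = 218 - 2*42 + (7) - 94 + 23 - 6 = 64

64 dB


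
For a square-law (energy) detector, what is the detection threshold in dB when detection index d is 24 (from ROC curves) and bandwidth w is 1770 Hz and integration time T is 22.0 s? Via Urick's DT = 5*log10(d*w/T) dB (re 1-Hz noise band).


16.43 dB


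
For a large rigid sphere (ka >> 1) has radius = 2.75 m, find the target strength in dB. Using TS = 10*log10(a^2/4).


2.77 dB


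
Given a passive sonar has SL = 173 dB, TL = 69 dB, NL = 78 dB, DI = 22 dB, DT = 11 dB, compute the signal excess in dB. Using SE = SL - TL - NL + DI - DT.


SE = SL - TL - NL + DI - DT = 173 - 69 - 78 + 22 - 11 = 37

37 dB
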